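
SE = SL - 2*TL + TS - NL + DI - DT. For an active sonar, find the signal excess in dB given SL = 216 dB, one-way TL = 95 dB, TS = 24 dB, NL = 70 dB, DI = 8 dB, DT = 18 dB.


-30 dB


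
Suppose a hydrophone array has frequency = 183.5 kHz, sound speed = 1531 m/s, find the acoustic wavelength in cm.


0.83 cm


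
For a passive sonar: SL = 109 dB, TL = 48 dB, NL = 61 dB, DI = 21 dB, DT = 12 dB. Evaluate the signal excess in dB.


SE = SL - TL - NL + DI - DT = 109 - 48 - 61 + 21 - 12 = 9

9 dB


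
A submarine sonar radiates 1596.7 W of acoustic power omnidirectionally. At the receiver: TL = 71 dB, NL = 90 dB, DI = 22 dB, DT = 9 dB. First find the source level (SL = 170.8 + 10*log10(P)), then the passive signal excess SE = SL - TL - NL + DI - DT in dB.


Step 1: SL = 170.8 + 10*log10(1596.7) = 202.83 dB
Step 2: SE = SL - TL - NL + DI - DT = 202.83 - 71 - 90 + 22 - 9 = 54.83

54.83 dB


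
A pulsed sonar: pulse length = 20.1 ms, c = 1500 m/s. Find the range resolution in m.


dR = c*tau/2 = 1500 * 20.1e-3 / 2 = 15.075

15.075 m


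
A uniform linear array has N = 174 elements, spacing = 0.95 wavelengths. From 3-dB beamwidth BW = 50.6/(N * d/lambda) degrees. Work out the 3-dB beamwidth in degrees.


BW = 50.6 / (174 * 0.95) = 50.6 / 165.3 = 0.31

0.31 deg


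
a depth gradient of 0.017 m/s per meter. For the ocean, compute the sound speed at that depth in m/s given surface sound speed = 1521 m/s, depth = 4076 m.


c = 1521 + 0.017 * 4076 = 1590.292

1590.292 m/s


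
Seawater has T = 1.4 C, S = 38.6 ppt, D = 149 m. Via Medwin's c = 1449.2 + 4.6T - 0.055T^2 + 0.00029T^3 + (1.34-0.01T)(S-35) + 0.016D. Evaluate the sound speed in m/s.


c = 1449.2 + 4.6*1.4 - 0.055*1.4^2 + 0.00029*1.4^3 + (1.34 - 0.01*1.4)*(38.6 - 35) + 0.016*149 = 1462.69

1462.69 m/s


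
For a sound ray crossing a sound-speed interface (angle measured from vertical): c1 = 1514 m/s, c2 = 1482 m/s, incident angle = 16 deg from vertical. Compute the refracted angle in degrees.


15.65 deg


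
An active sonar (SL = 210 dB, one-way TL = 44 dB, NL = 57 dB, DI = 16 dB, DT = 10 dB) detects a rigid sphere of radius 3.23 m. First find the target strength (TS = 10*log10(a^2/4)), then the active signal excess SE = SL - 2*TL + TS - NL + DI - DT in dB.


Step 1: TS = 10*log10(3.23^2/4) = 4.16 dB
Step 2: SE = SL - 2*TL + TS - NL + DI - DT = 210 - 2*44 + (4.16) - 57 + 16 - 10 = 75.16

75.16 dB


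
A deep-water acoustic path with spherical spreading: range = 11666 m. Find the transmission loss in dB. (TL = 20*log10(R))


81.34 dB


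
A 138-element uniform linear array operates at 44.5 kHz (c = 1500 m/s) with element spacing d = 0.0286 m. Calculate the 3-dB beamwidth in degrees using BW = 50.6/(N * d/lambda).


Step 1: lambda = 1500/44500 = 0.03371 m
Step 2: d/lambda = 0.0286/0.03371 = 0.8484
Step 3: BW = 50.6/(N * d/lambda) = 50.6/(138 * 0.8484) = 0.43

0.43 deg


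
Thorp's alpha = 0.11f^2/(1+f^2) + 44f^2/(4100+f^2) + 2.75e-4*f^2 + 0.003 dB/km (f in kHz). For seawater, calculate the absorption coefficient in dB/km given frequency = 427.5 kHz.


f^2 = 182756.25
alpha = 0.11*182756.25/(1+182756.25) + 44*182756.25/(4100+182756.25) + 2.75e-4*182756.25 + 0.003 = 93.406

93.406 dB/km


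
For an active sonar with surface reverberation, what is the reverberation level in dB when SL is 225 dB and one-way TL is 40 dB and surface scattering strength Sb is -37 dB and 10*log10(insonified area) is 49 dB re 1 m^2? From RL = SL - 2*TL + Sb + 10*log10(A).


RL = SL - 2*TL + Sb + 10*log10(A) = 225 - 2*40 + (-37) + 49 = 157

157 dB


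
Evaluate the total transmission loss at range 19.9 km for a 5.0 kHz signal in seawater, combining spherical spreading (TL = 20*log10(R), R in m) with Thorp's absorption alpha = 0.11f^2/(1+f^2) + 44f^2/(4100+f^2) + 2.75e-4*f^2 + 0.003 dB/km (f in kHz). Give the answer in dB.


Step 1 (Thorp): alpha = 0.11*25.0/(1+25.0) + 44*25.0/(4100+25.0) + 2.75e-4*25.0 + 0.003 = 0.3823 dB/km
Step 2: TL_spread = 20*log10(19900) = 85.98 dB
Step 3: TL_abs = alpha*R = 0.3823 * 19.9 = 7.61 dB
Step 4: TL_total = 85.98 + 7.61 = 93.59

93.59 dB


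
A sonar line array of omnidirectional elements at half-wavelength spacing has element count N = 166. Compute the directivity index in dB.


DI = 10*log10(166) = 22.2

22.2 dB


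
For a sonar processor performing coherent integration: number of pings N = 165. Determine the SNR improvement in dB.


22.17 dB


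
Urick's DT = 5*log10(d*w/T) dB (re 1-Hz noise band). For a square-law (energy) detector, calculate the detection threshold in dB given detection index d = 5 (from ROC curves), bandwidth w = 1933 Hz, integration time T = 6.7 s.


15.8 dB


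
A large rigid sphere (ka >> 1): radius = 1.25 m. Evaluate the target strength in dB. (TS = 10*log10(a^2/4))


TS = 10*log10(1.25^2 / 4) = 10*log10(0.390625) = -4.08

-4.08 dB


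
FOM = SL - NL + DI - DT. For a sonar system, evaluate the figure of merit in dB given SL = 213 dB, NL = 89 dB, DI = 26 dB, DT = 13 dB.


FOM = SL - NL + DI - DT = 213 - 89 + 26 - 13 = 137

137 dB


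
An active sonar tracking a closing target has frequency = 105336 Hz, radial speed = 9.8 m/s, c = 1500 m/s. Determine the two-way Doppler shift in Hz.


1376.39 Hz


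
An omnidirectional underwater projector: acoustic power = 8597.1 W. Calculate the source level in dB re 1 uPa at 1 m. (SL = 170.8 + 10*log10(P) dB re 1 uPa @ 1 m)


SL = 170.8 + 10*log10(8597.1) = 170.8 + 39.34 = 210.14

210.14 dB


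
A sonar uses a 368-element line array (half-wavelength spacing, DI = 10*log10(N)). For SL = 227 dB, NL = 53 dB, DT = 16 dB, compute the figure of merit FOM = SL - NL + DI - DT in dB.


Step 1: DI = 10*log10(368) = 25.66 dB
Step 2: FOM = SL - NL + DI - DT = 227 - 53 + 25.66 - 16 = 183.66

183.66 dB


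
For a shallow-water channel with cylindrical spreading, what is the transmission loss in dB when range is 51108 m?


TL = 10*log10(51108) = 47.08

47.08 dB


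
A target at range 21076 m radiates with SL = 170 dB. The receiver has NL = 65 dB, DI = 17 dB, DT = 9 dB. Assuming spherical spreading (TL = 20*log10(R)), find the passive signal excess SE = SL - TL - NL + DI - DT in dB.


26.52 dB


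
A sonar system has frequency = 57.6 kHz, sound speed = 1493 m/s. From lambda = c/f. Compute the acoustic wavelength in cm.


lambda = c/f = 1493 / 57600 = 0.0259 m = 2.59 cm

2.59 cm


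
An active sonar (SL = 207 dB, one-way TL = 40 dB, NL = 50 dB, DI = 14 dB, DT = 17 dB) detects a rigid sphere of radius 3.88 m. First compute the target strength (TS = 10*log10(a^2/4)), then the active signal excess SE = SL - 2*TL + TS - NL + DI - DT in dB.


Step 1: TS = 10*log10(3.88^2/4) = 5.76 dB
Step 2: SE = SL - 2*TL + TS - NL + DI - DT = 207 - 2*40 + (5.76) - 50 + 14 - 17 = 79.76

79.76 dB


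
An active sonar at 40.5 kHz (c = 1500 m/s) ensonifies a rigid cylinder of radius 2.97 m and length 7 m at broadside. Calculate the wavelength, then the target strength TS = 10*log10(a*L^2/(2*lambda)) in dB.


Step 1: lambda = c/f = 1500/40500 = 0.03704 m
Step 2: TS = 10*log10(a*L^2/(2*lambda)) = 10*log10(2.97*7^2/(2*0.03704)) = 32.93

32.93 dB


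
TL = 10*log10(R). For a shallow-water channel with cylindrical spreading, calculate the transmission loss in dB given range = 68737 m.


TL = 10*log10(68737) = 48.37

48.37 dB


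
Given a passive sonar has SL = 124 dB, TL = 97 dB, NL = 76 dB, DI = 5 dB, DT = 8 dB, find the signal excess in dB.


-52 dB


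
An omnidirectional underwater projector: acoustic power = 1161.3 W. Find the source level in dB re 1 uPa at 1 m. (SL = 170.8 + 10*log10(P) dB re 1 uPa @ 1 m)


SL = 170.8 + 10*log10(1161.3) = 170.8 + 30.65 = 201.45

201.45 dB


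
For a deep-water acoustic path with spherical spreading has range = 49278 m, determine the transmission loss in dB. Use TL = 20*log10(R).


TL = 20*log10(49278) = 93.85

93.85 dB


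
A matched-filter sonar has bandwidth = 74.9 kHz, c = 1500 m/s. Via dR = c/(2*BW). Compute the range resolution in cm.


dR = c/(2*BW) = 1500 / (2 * 74.9e3) = 0.01 m = 1.0 cm

1.0 cm


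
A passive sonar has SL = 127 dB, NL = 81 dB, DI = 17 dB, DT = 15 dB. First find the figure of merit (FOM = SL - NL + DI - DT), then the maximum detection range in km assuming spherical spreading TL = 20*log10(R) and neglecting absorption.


Step 1: FOM = SL - NL + DI - DT = 127 - 81 + 17 - 15 = 48 dB
Step 2: at max range FOM = TL = 20*log10(R), so R = 10^(48/20) = 251.19 m = 0.25 km

0.25 km


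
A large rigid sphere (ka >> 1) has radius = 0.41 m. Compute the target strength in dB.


TS = 10*log10(0.41^2 / 4) = 10*log10(0.042025) = -13.76

-13.76 dB


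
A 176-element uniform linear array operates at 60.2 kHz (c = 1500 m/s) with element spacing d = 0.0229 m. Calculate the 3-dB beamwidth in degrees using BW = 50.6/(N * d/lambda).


0.31 deg


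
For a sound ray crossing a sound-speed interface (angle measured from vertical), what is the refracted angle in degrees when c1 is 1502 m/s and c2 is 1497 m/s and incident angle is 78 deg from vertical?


sin(theta2) = (c2/c1)*sin(theta1) = (1497/1502)*sin(78 deg) = 0.97489
theta2 = arcsin(0.97489) = 77.13

77.13 deg


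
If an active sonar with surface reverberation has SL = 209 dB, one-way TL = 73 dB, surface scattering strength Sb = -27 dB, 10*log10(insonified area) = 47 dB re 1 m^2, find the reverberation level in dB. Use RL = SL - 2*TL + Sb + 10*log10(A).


83 dB


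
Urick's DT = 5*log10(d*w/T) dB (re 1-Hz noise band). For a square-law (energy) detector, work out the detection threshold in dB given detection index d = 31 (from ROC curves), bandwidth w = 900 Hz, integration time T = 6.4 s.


18.2 dB


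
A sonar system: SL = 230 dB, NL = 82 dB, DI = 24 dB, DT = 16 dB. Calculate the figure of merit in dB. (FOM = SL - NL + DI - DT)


156 dB


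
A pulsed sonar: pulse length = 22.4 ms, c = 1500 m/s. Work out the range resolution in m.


dR = c*tau/2 = 1500 * 22.4e-3 / 2 = 16.8

16.8 m


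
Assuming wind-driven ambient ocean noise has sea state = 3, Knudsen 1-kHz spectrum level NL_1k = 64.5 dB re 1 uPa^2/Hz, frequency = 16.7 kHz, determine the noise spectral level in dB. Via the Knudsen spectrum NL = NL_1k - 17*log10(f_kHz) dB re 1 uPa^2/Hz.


NL = NL_1k - 17*log10(f_kHz) = 64.5 - 17*log10(16.7) = 64.5 - (20.79) = 43.71

43.71 dB


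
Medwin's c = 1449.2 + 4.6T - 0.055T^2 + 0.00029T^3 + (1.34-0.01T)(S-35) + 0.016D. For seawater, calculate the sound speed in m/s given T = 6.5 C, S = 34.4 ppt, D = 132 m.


c = 1449.2 + 4.6*6.5 - 0.055*6.5^2 + 0.00029*6.5^3 + (1.34 - 0.01*6.5)*(34.4 - 35) + 0.016*132 = 1478.2

1478.2 m/s


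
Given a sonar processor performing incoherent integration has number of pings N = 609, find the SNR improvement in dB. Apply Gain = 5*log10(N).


13.92 dB


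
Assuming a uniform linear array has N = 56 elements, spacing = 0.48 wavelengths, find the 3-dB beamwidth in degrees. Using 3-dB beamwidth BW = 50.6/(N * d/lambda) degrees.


BW = 50.6 / (56 * 0.48) = 50.6 / 26.88 = 1.88

1.88 deg


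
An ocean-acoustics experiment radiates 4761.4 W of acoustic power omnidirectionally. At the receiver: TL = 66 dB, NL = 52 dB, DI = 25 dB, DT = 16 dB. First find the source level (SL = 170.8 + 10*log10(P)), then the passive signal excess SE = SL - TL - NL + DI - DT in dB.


Step 1: SL = 170.8 + 10*log10(4761.4) = 207.58 dB
Step 2: SE = SL - TL - NL + DI - DT = 207.58 - 66 - 52 + 25 - 16 = 98.58

98.58 dB


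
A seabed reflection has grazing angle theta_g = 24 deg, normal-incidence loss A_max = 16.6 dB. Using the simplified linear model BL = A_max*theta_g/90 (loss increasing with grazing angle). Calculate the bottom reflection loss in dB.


BL = A_max * theta_g / 90 = 16.6 * 24 / 90 = 4.43

4.43 dB


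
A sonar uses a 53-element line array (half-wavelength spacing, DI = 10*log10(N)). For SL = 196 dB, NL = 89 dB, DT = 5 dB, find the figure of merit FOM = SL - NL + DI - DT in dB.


Step 1: DI = 10*log10(53) = 17.24 dB
Step 2: FOM = SL - NL + DI - DT = 196 - 89 + 17.24 - 5 = 119.24

119.24 dB


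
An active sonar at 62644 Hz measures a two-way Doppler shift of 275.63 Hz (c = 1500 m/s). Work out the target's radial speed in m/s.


From fd = 2*f*v/c, v = c*fd/(2*f) = 1500 * 275.63 / (2*62644) = 3.3

3.3 m/s


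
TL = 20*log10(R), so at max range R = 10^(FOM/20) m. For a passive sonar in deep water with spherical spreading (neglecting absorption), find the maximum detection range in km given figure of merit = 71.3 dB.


At max range FOM = TL, so 20*log10(R) = 71.3
R = 10^(71.3/20) = 3672.82 m = 3.67 km

3.67 km


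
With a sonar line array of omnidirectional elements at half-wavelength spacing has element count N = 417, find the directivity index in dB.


26.2 dB


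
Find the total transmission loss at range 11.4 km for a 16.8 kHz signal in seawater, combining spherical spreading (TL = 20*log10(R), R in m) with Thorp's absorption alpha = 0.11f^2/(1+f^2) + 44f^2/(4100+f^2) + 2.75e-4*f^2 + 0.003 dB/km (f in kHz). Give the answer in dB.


Step 1 (Thorp): alpha = 0.11*282.24/(1+282.24) + 44*282.24/(4100+282.24) + 2.75e-4*282.24 + 0.003 = 3.0241 dB/km
Step 2: TL_spread = 20*log10(11400) = 81.14 dB
Step 3: TL_abs = alpha*R = 3.0241 * 11.4 = 34.47 dB
Step 4: TL_total = 81.14 + 34.47 = 115.61

115.61 dB


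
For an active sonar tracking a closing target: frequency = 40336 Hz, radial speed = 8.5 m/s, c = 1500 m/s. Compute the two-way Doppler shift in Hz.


457.14 Hz


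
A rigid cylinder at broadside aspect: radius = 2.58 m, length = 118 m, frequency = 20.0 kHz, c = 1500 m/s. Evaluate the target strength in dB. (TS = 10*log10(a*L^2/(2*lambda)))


lambda = 1500/20000 = 0.075 m
TS = 10*log10(2.58*118^2/(2*0.075)) = 53.79

53.79 dB


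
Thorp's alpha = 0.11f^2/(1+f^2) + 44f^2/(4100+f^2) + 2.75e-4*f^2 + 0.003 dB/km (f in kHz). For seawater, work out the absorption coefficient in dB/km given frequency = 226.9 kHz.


f^2 = 51483.61
alpha = 0.11*51483.61/(1+51483.61) + 44*51483.61/(4100+51483.61) + 2.75e-4*51483.61 + 0.003 = 55.025

55.025 dB/km


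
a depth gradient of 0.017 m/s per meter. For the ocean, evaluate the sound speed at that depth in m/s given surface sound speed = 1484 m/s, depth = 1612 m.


1511.404 m/s


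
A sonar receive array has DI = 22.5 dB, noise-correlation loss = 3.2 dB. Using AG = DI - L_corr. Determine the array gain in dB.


19.3 dB


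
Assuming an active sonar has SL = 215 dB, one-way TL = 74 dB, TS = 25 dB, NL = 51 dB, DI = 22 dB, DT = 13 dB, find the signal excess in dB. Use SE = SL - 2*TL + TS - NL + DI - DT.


SE = SL - 2*TL + TS - NL + DI - DT = 215 - 2*74 + (25) - 51 + 22 - 13 = 50

50 dB


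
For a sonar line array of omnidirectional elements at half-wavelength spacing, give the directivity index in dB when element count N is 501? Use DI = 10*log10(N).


DI = 10*log10(501) = 27.0

27.0 dB


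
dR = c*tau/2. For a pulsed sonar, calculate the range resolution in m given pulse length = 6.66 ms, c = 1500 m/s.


dR = c*tau/2 = 1500 * 6.66e-3 / 2 = 4.995

4.995 m


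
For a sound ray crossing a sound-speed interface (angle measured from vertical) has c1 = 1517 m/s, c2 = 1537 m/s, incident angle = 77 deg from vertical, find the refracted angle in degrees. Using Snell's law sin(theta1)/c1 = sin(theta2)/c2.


sin(theta2) = (c2/c1)*sin(theta1) = (1537/1517)*sin(77 deg) = 0.98722
theta2 = arcsin(0.98722) = 80.83

80.83 deg


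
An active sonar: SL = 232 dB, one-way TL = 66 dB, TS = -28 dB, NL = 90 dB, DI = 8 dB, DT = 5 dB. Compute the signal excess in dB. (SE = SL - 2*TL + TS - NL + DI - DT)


-15 dB


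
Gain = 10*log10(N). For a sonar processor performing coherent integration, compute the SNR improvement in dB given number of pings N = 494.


Gain = 10*log10(494) = 26.94

26.94 dB


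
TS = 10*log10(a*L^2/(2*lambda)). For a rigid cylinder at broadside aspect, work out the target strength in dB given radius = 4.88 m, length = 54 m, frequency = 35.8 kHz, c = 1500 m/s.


lambda = 1500/35800 = 0.0419 m
TS = 10*log10(4.88*54^2/(2*0.0419)) = 52.3

52.3 dB


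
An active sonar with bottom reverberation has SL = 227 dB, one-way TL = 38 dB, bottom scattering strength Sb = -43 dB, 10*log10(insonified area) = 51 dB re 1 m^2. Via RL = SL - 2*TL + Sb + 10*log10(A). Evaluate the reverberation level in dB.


RL = SL - 2*TL + Sb + 10*log10(A) = 227 - 2*38 + (-43) + 51 = 159

159 dB


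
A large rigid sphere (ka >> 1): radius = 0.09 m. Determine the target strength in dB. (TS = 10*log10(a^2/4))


-26.94 dB


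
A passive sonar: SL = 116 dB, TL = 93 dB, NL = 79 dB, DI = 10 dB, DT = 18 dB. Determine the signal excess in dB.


SE = SL - TL - NL + DI - DT = 116 - 93 - 79 + 10 - 18 = -64

-64 dB


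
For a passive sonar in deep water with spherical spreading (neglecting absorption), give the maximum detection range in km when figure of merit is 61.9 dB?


At max range FOM = TL, so 20*log10(R) = 61.9
R = 10^(61.9/20) = 1244.51 m = 1.24 km

1.24 km


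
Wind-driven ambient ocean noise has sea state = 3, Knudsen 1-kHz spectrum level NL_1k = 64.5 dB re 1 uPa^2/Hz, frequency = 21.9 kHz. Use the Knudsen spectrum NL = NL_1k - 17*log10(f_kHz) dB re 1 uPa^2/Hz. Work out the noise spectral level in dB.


NL = NL_1k - 17*log10(f_kHz) = 64.5 - 17*log10(21.9) = 64.5 - (22.79) = 41.71

41.71 dB


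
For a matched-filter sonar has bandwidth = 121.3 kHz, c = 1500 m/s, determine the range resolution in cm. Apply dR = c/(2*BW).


0.62 cm


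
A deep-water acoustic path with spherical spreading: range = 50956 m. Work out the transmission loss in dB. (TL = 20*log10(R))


TL = 20*log10(50956) = 94.14

94.14 dB


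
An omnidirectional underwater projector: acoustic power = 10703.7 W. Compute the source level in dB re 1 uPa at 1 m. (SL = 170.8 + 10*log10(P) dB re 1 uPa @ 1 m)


SL = 170.8 + 10*log10(10703.7) = 170.8 + 40.3 = 211.1

211.1 dB


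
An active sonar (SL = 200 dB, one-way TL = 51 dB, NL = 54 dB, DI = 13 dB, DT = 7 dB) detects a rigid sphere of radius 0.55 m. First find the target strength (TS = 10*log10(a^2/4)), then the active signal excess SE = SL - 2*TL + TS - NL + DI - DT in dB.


Step 1: TS = 10*log10(0.55^2/4) = -11.21 dB
Step 2: SE = SL - 2*TL + TS - NL + DI - DT = 200 - 2*51 + (-11.21) - 54 + 13 - 7 = 38.79

38.79 dB


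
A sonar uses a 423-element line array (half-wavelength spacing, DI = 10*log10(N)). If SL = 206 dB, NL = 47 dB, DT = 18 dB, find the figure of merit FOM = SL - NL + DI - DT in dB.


Step 1: DI = 10*log10(423) = 26.26 dB
Step 2: FOM = SL - NL + DI - DT = 206 - 47 + 26.26 - 18 = 167.26

167.26 dB


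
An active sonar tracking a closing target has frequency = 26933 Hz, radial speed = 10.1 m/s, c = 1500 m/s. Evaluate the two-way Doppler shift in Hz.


362.7 Hz


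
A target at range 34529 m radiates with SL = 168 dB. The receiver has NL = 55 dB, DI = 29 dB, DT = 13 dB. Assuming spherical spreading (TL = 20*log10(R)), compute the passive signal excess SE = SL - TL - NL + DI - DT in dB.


Step 1: TL = 20*log10(34529) = 90.76 dB
Step 2: SE = 168 - 90.76 - 55 + 29 - 13 = 38.24

38.24 dB


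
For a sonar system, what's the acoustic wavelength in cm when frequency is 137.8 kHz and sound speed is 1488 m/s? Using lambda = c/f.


lambda = c/f = 1488 / 137800 = 0.0108 m = 1.08 cm

1.08 cm


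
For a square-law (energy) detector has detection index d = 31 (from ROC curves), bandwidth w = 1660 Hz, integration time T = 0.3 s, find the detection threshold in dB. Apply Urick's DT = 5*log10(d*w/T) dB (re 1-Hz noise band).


26.17 dB


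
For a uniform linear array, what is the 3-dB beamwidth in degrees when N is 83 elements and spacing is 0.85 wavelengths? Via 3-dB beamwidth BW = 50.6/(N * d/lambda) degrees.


BW = 50.6 / (83 * 0.85) = 50.6 / 70.55 = 0.72

0.72 deg


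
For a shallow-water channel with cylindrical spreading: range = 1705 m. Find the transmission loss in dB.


TL = 10*log10(1705) = 32.32

32.32 dB


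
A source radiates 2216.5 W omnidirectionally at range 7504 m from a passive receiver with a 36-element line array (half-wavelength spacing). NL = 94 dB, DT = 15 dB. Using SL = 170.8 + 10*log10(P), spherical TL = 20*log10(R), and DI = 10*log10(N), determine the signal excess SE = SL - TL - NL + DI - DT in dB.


Step 1: SL = 170.8 + 10*log10(2216.5) = 204.26 dB
Step 2: TL = 20*log10(7504) = 77.51 dB
Step 3: DI = 10*log10(36) = 15.56 dB
Step 4: SE = SL - TL - NL + DI - DT = 204.26 - 77.51 - 94 + 15.56 - 15 = 33.31

33.31 dB


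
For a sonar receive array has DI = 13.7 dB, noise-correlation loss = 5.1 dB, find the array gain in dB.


8.6 dB


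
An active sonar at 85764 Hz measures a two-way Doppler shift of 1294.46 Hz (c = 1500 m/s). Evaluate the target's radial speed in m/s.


From fd = 2*f*v/c, v = c*fd/(2*f) = 1500 * 1294.46 / (2*85764) = 11.32

11.32 m/s


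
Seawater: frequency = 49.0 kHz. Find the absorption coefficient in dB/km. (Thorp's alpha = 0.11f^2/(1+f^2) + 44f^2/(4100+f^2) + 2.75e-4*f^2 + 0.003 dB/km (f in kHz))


f^2 = 2401.0
alpha = 0.11*2401.0/(1+2401.0) + 44*2401.0/(4100+2401.0) + 2.75e-4*2401.0 + 0.003 = 17.024

17.024 dB/km


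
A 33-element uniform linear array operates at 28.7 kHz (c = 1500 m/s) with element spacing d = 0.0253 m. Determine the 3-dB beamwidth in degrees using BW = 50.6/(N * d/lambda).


3.17 deg


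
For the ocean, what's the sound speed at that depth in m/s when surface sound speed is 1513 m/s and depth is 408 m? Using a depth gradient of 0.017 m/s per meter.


c = 1513 + 0.017 * 408 = 1519.936

1519.936 m/s


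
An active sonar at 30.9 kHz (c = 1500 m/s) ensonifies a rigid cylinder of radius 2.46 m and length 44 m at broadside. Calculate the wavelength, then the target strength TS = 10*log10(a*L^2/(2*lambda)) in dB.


Step 1: lambda = c/f = 1500/30900 = 0.04854 m
Step 2: TS = 10*log10(a*L^2/(2*lambda)) = 10*log10(2.46*44^2/(2*0.04854)) = 46.91

46.91 dB


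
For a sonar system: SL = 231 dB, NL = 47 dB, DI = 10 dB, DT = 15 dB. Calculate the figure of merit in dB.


179 dB


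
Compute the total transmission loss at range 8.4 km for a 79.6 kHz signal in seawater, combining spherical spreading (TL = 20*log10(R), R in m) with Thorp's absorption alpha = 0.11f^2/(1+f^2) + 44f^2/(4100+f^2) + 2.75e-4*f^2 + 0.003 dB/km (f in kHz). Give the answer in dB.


Step 1 (Thorp): alpha = 0.11*6336.16/(1+6336.16) + 44*6336.16/(4100+6336.16) + 2.75e-4*6336.16 + 0.003 = 28.5694 dB/km
Step 2: TL_spread = 20*log10(8400) = 78.49 dB
Step 3: TL_abs = alpha*R = 28.5694 * 8.4 = 239.98 dB
Step 4: TL_total = 78.49 + 239.98 = 318.47

318.47 dB


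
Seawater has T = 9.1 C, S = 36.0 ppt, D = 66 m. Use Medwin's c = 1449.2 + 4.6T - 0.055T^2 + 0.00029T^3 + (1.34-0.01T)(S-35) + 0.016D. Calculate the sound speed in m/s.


1489.03 m/s


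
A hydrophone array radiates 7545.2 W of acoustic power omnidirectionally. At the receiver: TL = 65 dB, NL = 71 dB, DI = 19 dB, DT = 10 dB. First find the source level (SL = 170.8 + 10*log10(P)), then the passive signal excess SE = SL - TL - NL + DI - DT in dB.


Step 1: SL = 170.8 + 10*log10(7545.2) = 209.58 dB
Step 2: SE = SL - TL - NL + DI - DT = 209.58 - 65 - 71 + 19 - 10 = 82.58

82.58 dB


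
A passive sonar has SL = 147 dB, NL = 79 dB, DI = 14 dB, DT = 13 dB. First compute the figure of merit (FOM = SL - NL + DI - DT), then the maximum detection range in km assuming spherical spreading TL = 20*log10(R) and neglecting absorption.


Step 1: FOM = SL - NL + DI - DT = 147 - 79 + 14 - 13 = 69 dB
Step 2: at max range FOM = TL = 20*log10(R), so R = 10^(69/20) = 2818.38 m = 2.82 km

2.82 km


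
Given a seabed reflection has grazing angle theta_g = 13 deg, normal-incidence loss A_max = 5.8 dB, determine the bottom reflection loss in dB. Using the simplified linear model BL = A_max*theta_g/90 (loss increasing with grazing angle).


0.84 dB


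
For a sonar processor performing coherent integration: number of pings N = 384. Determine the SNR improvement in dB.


25.84 dB


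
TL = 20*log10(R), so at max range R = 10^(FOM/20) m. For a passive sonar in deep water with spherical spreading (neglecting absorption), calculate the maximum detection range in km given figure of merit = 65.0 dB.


At max range FOM = TL, so 20*log10(R) = 65.0
R = 10^(65.0/20) = 1778.28 m = 1.78 km

1.78 km


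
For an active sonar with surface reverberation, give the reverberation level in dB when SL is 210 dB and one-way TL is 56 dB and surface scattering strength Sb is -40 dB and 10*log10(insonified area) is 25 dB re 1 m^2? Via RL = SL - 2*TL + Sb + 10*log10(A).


83 dB


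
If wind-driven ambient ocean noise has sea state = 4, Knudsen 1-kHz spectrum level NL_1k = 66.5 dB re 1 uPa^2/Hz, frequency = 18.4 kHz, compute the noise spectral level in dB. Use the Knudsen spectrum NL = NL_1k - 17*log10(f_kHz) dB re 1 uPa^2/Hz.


NL = NL_1k - 17*log10(f_kHz) = 66.5 - 17*log10(18.4) = 66.5 - (21.5) = 45.0

45.0 dB


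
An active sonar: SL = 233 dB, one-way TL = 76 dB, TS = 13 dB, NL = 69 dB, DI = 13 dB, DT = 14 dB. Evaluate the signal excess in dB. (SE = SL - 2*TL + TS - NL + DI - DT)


SE = SL - 2*TL + TS - NL + DI - DT = 233 - 2*76 + (13) - 69 + 13 - 14 = 24

24 dB


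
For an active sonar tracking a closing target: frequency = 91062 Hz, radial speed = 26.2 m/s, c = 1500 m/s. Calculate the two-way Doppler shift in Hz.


fd = 2*f*v/c = 2 * 91062 * 26.2 / 1500 = 3181.1

3181.1 Hz


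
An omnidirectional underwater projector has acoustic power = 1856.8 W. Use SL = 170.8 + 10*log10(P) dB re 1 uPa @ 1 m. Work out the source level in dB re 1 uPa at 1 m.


SL = 170.8 + 10*log10(1856.8) = 170.8 + 32.69 = 203.49

203.49 dB


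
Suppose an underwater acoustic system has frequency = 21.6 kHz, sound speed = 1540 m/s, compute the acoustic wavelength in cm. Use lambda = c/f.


lambda = c/f = 1540 / 21600 = 0.0713 m = 7.13 cm

7.13 cm


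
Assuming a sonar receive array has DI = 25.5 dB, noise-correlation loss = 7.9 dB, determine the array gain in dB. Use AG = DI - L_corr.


AG = DI - L_corr = 25.5 - 7.9 = 17.6

17.6 dB


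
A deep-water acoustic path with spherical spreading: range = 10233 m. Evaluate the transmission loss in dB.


TL = 20*log10(10233) = 80.2

80.2 dB


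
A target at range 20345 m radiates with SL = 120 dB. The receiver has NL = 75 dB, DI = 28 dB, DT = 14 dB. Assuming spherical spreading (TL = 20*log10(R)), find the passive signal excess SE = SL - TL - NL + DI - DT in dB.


Step 1: TL = 20*log10(20345) = 86.17 dB
Step 2: SE = 120 - 86.17 - 75 + 28 - 14 = -27.17

-27.17 dB


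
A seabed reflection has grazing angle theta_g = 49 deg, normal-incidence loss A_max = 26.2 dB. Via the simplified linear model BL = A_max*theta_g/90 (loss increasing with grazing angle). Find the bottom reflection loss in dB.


BL = A_max * theta_g / 90 = 26.2 * 49 / 90 = 14.26

14.26 dB


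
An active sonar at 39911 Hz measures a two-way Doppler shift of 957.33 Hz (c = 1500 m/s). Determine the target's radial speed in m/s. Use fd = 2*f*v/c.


17.99 m/s


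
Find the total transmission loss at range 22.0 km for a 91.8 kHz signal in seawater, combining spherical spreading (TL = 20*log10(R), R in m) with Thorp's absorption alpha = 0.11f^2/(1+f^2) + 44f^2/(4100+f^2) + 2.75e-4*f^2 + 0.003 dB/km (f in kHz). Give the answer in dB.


Step 1 (Thorp): alpha = 0.11*8427.24/(1+8427.24) + 44*8427.24/(4100+8427.24) + 2.75e-4*8427.24 + 0.003 = 32.0299 dB/km
Step 2: TL_spread = 20*log10(22000) = 86.85 dB
Step 3: TL_abs = alpha*R = 32.0299 * 22.0 = 704.66 dB
Step 4: TL_total = 86.85 + 704.66 = 791.51

791.51 dB


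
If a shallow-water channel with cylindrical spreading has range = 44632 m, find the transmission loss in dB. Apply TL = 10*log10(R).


TL = 10*log10(44632) = 46.5

46.5 dB


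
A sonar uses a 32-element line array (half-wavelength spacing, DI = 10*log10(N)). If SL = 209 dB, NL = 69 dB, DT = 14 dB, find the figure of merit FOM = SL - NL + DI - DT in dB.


Step 1: DI = 10*log10(32) = 15.05 dB
Step 2: FOM = SL - NL + DI - DT = 209 - 69 + 15.05 - 14 = 141.05

141.05 dB


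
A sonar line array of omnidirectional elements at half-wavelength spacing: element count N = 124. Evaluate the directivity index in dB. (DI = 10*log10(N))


DI = 10*log10(124) = 20.93

20.93 dB


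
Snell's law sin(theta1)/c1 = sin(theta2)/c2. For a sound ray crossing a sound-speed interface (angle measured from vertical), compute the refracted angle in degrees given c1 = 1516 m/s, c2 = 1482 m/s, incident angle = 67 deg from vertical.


sin(theta2) = (c2/c1)*sin(theta1) = (1482/1516)*sin(67 deg) = 0.89986
theta2 = arcsin(0.89986) = 64.14

64.14 deg


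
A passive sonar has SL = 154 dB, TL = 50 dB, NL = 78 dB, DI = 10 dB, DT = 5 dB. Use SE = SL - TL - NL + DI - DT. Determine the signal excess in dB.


SE = SL - TL - NL + DI - DT = 154 - 50 - 78 + 10 - 5 = 31

31 dB


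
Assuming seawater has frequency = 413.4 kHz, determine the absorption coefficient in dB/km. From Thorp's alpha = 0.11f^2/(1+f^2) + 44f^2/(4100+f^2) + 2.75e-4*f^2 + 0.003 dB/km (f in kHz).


f^2 = 170899.56
alpha = 0.11*170899.56/(1+170899.56) + 44*170899.56/(4100+170899.56) + 2.75e-4*170899.56 + 0.003 = 90.08

90.08 dB/km


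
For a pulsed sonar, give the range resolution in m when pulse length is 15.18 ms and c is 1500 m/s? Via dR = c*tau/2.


dR = c*tau/2 = 1500 * 15.18e-3 / 2 = 11.385

11.385 m


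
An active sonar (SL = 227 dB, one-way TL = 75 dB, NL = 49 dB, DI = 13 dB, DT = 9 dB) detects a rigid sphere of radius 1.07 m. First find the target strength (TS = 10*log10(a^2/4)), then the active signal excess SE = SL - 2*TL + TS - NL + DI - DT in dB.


Step 1: TS = 10*log10(1.07^2/4) = -5.43 dB
Step 2: SE = SL - 2*TL + TS - NL + DI - DT = 227 - 2*75 + (-5.43) - 49 + 13 - 9 = 26.57

26.57 dB


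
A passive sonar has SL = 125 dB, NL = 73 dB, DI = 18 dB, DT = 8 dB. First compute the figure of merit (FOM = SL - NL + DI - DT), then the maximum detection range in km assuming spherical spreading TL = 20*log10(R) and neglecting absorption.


Step 1: FOM = SL - NL + DI - DT = 125 - 73 + 18 - 8 = 62 dB
Step 2: at max range FOM = TL = 20*log10(R), so R = 10^(62/20) = 1258.93 m = 1.26 km

1.26 km


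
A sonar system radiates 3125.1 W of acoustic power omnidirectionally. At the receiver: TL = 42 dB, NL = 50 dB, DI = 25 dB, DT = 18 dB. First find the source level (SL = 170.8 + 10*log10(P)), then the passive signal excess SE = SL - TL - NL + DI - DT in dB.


Step 1: SL = 170.8 + 10*log10(3125.1) = 205.75 dB
Step 2: SE = SL - TL - NL + DI - DT = 205.75 - 42 - 50 + 25 - 18 = 120.75

120.75 dB


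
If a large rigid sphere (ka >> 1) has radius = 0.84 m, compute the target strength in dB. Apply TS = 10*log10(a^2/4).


-7.54 dB


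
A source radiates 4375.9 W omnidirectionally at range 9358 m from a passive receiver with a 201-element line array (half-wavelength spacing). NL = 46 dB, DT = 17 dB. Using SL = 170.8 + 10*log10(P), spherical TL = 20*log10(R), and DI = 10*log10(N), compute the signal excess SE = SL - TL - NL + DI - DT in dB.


Step 1: SL = 170.8 + 10*log10(4375.9) = 207.21 dB
Step 2: TL = 20*log10(9358) = 79.42 dB
Step 3: DI = 10*log10(201) = 23.03 dB
Step 4: SE = SL - TL - NL + DI - DT = 207.21 - 79.42 - 46 + 23.03 - 17 = 87.82

87.82 dB


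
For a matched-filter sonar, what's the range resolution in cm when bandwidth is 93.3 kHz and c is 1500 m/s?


dR = c/(2*BW) = 1500 / (2 * 93.3e3) = 0.008 m = 0.8 cm

0.8 cm


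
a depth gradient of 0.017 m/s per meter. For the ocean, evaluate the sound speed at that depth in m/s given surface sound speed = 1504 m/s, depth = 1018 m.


c = 1504 + 0.017 * 1018 = 1521.306

1521.306 m/s


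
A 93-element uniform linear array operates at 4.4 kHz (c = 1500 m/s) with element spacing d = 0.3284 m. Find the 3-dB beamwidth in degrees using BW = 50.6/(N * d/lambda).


0.56 deg


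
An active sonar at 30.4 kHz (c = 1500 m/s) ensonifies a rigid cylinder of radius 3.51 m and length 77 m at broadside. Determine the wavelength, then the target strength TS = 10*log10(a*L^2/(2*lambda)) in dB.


Step 1: lambda = c/f = 1500/30400 = 0.04934 m
Step 2: TS = 10*log10(a*L^2/(2*lambda)) = 10*log10(3.51*77^2/(2*0.04934)) = 53.24

53.24 dB


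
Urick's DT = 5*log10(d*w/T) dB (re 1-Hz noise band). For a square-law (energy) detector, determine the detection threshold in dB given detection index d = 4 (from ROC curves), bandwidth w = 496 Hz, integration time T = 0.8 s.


DT = 5*log10(d*w/T) = 5*log10(4 * 496 / 0.8) = 5*log10(2480.0) = 16.97

16.97 dB


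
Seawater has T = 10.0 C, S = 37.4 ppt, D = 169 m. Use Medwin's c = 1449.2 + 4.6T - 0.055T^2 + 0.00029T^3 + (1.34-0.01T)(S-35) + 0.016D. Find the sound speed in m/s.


c = 1449.2 + 4.6*10.0 - 0.055*10.0^2 + 0.00029*10.0^3 + (1.34 - 0.01*10.0)*(37.4 - 35) + 0.016*169 = 1495.67

1495.67 m/s


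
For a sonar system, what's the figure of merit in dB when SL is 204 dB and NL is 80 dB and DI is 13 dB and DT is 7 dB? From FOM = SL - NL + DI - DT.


FOM = SL - NL + DI - DT = 204 - 80 + 13 - 7 = 130

130 dB


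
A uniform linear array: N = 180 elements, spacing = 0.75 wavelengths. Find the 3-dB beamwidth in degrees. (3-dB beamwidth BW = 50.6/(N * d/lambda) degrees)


0.37 deg


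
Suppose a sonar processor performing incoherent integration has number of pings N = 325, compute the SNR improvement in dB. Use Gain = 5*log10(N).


Gain = 5*log10(325) = 12.56

12.56 dB


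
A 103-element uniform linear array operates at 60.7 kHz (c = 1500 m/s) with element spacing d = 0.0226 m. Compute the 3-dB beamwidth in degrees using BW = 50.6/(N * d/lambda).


0.54 deg


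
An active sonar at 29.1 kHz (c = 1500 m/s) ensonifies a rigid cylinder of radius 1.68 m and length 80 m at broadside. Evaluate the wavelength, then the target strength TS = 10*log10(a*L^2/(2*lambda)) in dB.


Step 1: lambda = c/f = 1500/29100 = 0.05155 m
Step 2: TS = 10*log10(a*L^2/(2*lambda)) = 10*log10(1.68*80^2/(2*0.05155)) = 50.18

50.18 dB


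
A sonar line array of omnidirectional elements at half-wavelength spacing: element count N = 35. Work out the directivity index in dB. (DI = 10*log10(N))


DI = 10*log10(35) = 15.44

15.44 dB


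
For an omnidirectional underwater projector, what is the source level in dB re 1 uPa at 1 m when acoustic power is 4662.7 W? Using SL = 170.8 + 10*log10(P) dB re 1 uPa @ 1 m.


207.49 dB


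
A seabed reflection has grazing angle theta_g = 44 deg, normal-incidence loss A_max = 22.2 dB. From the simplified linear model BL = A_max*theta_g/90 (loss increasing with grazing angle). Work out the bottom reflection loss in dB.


BL = A_max * theta_g / 90 = 22.2 * 44 / 90 = 10.85

10.85 dB


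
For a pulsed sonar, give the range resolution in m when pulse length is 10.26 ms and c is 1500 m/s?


dR = c*tau/2 = 1500 * 10.26e-3 / 2 = 7.695

7.695 m


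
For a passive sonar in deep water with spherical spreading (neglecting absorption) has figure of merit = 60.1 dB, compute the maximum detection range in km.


At max range FOM = TL, so 20*log10(R) = 60.1
R = 10^(60.1/20) = 1011.58 m = 1.01 km

1.01 km


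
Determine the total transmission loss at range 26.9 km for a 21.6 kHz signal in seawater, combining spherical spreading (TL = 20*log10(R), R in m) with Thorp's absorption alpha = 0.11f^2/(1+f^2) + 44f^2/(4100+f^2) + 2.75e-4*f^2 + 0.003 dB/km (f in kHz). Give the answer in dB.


Step 1 (Thorp): alpha = 0.11*466.56/(1+466.56) + 44*466.56/(4100+466.56) + 2.75e-4*466.56 + 0.003 = 4.7365 dB/km
Step 2: TL_spread = 20*log10(26900) = 88.6 dB
Step 3: TL_abs = alpha*R = 4.7365 * 26.9 = 127.41 dB
Step 4: TL_total = 88.6 + 127.41 = 216.01

216.01 dB


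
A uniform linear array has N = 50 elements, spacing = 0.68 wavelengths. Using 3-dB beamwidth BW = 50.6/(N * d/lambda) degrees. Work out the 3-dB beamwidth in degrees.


BW = 50.6 / (50 * 0.68) = 50.6 / 34.0 = 1.49

1.49 deg


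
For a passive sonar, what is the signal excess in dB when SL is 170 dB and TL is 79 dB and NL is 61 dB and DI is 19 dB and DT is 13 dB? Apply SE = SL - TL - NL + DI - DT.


SE = SL - TL - NL + DI - DT = 170 - 79 - 61 + 19 - 13 = 36

36 dB


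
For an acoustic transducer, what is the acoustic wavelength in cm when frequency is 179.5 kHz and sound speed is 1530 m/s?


lambda = c/f = 1530 / 179500 = 0.0085 m = 0.85 cm

0.85 cm


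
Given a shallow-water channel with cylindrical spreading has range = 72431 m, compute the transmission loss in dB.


TL = 10*log10(72431) = 48.6

48.6 dB


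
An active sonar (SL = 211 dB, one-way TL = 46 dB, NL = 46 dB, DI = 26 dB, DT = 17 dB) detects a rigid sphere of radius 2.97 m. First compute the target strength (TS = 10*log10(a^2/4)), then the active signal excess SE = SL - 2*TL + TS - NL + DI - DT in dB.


Step 1: TS = 10*log10(2.97^2/4) = 3.43 dB
Step 2: SE = SL - 2*TL + TS - NL + DI - DT = 211 - 2*46 + (3.43) - 46 + 26 - 17 = 85.43

85.43 dB


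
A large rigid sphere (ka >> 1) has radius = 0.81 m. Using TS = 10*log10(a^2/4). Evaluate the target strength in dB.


TS = 10*log10(0.81^2 / 4) = 10*log10(0.164025) = -7.85

-7.85 dB


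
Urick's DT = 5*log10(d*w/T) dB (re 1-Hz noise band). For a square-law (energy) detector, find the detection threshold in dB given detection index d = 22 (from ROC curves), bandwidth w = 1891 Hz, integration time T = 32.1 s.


DT = 5*log10(d*w/T) = 5*log10(22 * 1891 / 32.1) = 5*log10(1296.01) = 15.56

15.56 dB


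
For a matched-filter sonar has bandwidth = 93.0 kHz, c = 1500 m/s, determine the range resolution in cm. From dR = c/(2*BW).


dR = c/(2*BW) = 1500 / (2 * 93.0e3) = 0.0081 m = 0.81 cm

0.81 cm


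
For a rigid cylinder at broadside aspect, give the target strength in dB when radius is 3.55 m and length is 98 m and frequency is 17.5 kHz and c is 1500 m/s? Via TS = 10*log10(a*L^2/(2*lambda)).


lambda = 1500/17500 = 0.08571 m
TS = 10*log10(3.55*98^2/(2*0.08571)) = 52.99

52.99 dB


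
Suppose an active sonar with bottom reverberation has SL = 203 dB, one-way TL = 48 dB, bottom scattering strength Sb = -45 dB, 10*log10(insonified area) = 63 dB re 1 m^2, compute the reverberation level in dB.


RL = SL - 2*TL + Sb + 10*log10(A) = 203 - 2*48 + (-45) + 63 = 125

125 dB


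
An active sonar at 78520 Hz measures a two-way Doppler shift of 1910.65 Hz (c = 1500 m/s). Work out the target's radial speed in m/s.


From fd = 2*f*v/c, v = c*fd/(2*f) = 1500 * 1910.65 / (2*78520) = 18.25

18.25 m/s


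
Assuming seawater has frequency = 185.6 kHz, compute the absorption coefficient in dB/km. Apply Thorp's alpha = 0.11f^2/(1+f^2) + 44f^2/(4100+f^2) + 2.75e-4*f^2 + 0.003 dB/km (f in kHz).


48.906 dB/km


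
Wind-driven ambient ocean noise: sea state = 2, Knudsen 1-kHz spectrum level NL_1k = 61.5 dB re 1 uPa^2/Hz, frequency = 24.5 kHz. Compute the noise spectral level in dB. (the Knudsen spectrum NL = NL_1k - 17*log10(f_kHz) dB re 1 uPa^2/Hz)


NL = NL_1k - 17*log10(f_kHz) = 61.5 - 17*log10(24.5) = 61.5 - (23.62) = 37.88

37.88 dB


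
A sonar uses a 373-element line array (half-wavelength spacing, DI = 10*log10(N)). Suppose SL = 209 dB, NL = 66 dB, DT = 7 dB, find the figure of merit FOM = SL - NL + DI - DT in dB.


Step 1: DI = 10*log10(373) = 25.72 dB
Step 2: FOM = SL - NL + DI - DT = 209 - 66 + 25.72 - 7 = 161.72

161.72 dB


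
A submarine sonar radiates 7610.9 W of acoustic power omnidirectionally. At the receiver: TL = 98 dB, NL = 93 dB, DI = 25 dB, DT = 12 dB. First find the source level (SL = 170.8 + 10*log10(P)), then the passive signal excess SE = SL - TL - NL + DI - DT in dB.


Step 1: SL = 170.8 + 10*log10(7610.9) = 209.61 dB
Step 2: SE = SL - TL - NL + DI - DT = 209.61 - 98 - 93 + 25 - 12 = 31.61

31.61 dB
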